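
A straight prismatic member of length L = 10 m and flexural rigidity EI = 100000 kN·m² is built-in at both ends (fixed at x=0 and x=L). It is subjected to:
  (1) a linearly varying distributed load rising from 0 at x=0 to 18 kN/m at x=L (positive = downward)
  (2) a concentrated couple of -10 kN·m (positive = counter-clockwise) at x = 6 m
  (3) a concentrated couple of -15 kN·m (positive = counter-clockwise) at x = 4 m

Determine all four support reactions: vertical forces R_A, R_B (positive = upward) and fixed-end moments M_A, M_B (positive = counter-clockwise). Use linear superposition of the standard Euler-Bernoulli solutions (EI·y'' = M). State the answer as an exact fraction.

Load 1 — triangular load w₀=18 kN/m (0→w₀ over full span):
  R_A = 3w₀L/20 = 3·18·10/20 = 27 kN
  M_A = w₀L²/30 = 18·10²/30 = 60 kN·m
  R_B = 7w₀L/20 = 7·18·10/20 = 63 kN
  M_B = -w₀L²/20 = -18·10²/20 = -90 kN·m
Load 2 — applied couple M₀=-10 kN·m at a=6 m (b=L-a=4):
  R_A = 6M₀ab/L³ = 6·(-10)·6·4/10³ = -36/25 kN
  M_A = M₀b(2a-b)/L² = (-10)·4·(2·6-4)/10² = -16/5 kN·m
  R_B = -6M₀ab/L³ = -6·(-10)·6·4/10³ = 36/25 kN
  M_B = M₀a(2b-a)/L² = (-10)·6·(2·4-6)/10² = -6/5 kN·m
Load 3 — applied couple M₀=-15 kN·m at a=4 m (b=L-a=6):
  R_A = 6M₀ab/L³ = 6·(-15)·4·6/10³ = -54/25 kN
  M_A = M₀b(2a-b)/L² = (-15)·6·(2·4-6)/10² = -9/5 kN·m
  R_B = -6M₀ab/L³ = -6·(-15)·4·6/10³ = 54/25 kN
  M_B = M₀a(2b-a)/L² = (-15)·4·(2·6-4)/10² = -24/5 kN·m
Superposition: R_A = 117/5 kN, M_A = 55 kN·m, R_B = 333/5 kN, M_B = -96 kN·m

R_A = 117/5 kN, M_A = 55 kN·m, R_B = 333/5 kN, M_B = -96 kN·m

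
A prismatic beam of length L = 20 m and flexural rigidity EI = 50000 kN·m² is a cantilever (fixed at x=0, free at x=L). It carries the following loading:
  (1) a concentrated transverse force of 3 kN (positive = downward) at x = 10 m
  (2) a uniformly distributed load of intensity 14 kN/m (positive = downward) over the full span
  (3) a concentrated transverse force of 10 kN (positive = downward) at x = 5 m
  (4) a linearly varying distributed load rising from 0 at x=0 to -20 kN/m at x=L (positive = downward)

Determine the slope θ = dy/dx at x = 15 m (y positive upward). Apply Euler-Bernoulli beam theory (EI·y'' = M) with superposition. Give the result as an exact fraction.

θ(15) = 307/16000 rad

Load 1 — point force P=3 kN at a=10 m (b=L-a=10):
  θ_1 = -Pa²/(2EI)  [x>a] = -3·10²/(2·50000) = -3/1000 rad
Load 2 — uniform load w=14 kN/m over full span:
  θ_2 = -wx(x²-3Lx+3L²)/(6EI) = -14·15·(15²-3·20·15+3·20²)/(6·50000) = -147/400 rad
Load 3 — point force P=10 kN at a=5 m (b=L-a=15):
  θ_3 = -Pa²/(2EI)  [x>a] = -10·5²/(2·50000) = -1/400 rad
Load 4 — triangular load w₀=-20 kN/m (0→w₀ over full span):
  θ_4 = (w₀Lx²/4-w₀L²x/3-w₀x⁴/(24L))/EI = ((-20)·20·15²/4-(-20)·20²·15/3-(-20)·15⁴/(24·20))/50000 = 251/640 rad
Superposition: θ = Σ θ_i = 307/16000 rad ≈ 0.019187 rad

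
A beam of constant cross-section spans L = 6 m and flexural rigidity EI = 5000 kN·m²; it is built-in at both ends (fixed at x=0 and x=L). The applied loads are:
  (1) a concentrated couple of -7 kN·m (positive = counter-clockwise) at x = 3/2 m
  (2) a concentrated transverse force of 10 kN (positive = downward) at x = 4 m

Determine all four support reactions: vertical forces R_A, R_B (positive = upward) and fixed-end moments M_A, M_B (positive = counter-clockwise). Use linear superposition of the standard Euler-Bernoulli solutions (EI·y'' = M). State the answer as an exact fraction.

Load 1 — applied couple M₀=-7 kN·m at a=3/2 m (b=L-a=9/2):
  R_A = 6M₀ab/L³ = 6·(-7)·(3/2)·(9/2)/6³ = -21/16 kN
  M_A = M₀b(2a-b)/L² = (-7)·(9/2)·(2·(3/2)-(9/2))/6² = 21/16 kN·m
  R_B = -6M₀ab/L³ = -6·(-7)·(3/2)·(9/2)/6³ = 21/16 kN
  M_B = M₀a(2b-a)/L² = (-7)·(3/2)·(2·(9/2)-(3/2))/6² = -35/16 kN·m
Load 2 — point force P=10 kN at a=4 m (b=L-a=2):
  R_A = Pb²(3a+b)/L³ = 10·2²·(3·4+2)/6³ = 70/27 kN
  M_A = Pab²/L² = 10·4·2²/6² = 40/9 kN·m
  R_B = Pa²(a+3b)/L³ = 10·4²·(4+3·2)/6³ = 200/27 kN
  M_B = -Pa²b/L² = -10·4²·2/6² = -80/9 kN·m
Superposition: R_A = 553/432 kN, M_A = 829/144 kN·m, R_B = 3767/432 kN, M_B = -1595/144 kN·m

R_A = 553/432 kN, M_A = 829/144 kN·m, R_B = 3767/432 kN, M_B = -1595/144 kN·m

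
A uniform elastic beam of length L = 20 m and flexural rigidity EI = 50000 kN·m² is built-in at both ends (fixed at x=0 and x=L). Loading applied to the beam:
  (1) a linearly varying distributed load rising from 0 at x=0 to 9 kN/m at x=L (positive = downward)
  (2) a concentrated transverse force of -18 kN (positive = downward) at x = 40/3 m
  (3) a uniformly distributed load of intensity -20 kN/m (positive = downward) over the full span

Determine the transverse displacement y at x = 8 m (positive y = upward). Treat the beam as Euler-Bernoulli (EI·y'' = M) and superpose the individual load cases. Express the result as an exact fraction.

Load 1 — triangular load w₀=9 kN/m (0→w₀ over full span):
  y_1 = -w₀x²(L-x)²(x+2L)/(120LEI) = -9·8²·(20-8)²·(8+2·20)/(120·20·50000) = -2592/78125 m
Load 2 — point force P=-18 kN at a=40/3 m (b=L-a=20/3):
  y_2 = -Pb²x²(3aL-(3a+b)x)/(6L³EI)  [x≤a] = -(-18)·(20/3)²·8²·(3·(40/3)·20-(3·(40/3)+(20/3))·8)/(6·20³·50000) = 256/28125 m
Load 3 — uniform load w=-20 kN/m over full span:
  y_3 = -wx²(L-x)²/(24EI) = -(-20)·8²·(20-8)²/(24·50000) = 96/625 m
Superposition: y = Σ y_i = 91072/703125 m ≈ 0.129525 m

y(8) = 91072/703125 m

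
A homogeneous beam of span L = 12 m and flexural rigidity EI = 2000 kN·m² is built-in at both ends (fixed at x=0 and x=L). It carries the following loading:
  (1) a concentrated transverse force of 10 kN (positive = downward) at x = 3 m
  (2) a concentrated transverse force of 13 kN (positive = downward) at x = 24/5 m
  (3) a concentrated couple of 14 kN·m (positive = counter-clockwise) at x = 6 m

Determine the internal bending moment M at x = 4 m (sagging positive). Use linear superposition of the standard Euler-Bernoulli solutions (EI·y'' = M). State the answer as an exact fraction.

M(4) = 21607/1000 kN·m

Load 1 — point force P=10 kN at a=3 m (b=L-a=9):
  M_1 = Pa²(a+3b)(L-x)/L³ - Pa²b/L²  [x>a] = 10·3²·(3+3·9)·(12-4)/12³ - 10·3²·9/12² = 55/8 kN·m
Load 2 — point force P=13 kN at a=24/5 m (b=L-a=36/5):
  M_2 = Pb²(3a+b)x/L³ - Pab²/L²  [x≤a] = 13·(36/5)²·(3·(24/5)+(36/5))·4/12³ - 13·(24/5)·(36/5)²/12² = 1404/125 kN·m
Load 3 — applied couple M₀=14 kN·m at a=6 m (b=L-a=6):
  M_3 = R_Ax - M_A  [x≤a] with R_A=7/4, M_A=7/2 = (7/4)·4 - (7/2) = 7/2 kN·m
Superposition: M = Σ M_i = 21607/1000 kN·m ≈ 21.607000 kN·m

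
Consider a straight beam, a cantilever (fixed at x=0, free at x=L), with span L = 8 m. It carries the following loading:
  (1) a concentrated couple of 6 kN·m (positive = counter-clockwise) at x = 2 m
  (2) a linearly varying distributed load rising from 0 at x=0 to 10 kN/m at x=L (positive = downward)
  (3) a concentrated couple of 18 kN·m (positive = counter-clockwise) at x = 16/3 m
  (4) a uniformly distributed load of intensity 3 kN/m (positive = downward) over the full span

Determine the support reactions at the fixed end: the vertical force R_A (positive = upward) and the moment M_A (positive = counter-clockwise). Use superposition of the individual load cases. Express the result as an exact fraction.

R_A = 64 kN, M_A = 856/3 kN·m

Load 1 — applied couple M₀=6 kN·m at a=2 m (b=L-a=6):
  R_A = 0 kN
  M_A = -M₀ = -6 kN·m
Load 2 — triangular load w₀=10 kN/m (0→w₀ over full span):
  R_A = w₀L/2 = 10·8/2 = 40 kN
  M_A = w₀L²/3 = 10·8²/3 = 640/3 kN·m
Load 3 — applied couple M₀=18 kN·m at a=16/3 m (b=L-a=8/3):
  R_A = 0 kN
  M_A = -M₀ = -18 kN·m
Load 4 — uniform load w=3 kN/m over full span:
  R_A = wL = 3·8 = 24 kN
  M_A = wL²/2 = 3·8²/2 = 96 kN·m
Superposition: R_A = 64 kN, M_A = 856/3 kN·m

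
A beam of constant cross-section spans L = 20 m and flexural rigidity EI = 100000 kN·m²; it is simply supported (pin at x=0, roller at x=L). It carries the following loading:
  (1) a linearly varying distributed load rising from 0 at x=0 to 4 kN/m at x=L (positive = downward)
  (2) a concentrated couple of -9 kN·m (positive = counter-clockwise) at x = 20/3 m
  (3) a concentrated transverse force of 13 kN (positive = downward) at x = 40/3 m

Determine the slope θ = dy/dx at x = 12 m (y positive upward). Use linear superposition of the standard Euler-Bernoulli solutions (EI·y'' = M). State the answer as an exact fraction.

Load 1 — triangular load w₀=4 kN/m (0→w₀ over full span):
  θ_1 = -w₀(7L⁴-30L²x²+15x⁴)/(360LEI) = -4·(7·20⁴-30·20²·12²+15·12⁴)/(360·20·100000) = 232/140625 rad
Load 2 — applied couple M₀=-9 kN·m at a=20/3 m (b=L-a=40/3):
  θ_2 = (M₀x²/(2L)-M₀(x-a)+C₁)/EI  [x>a] with C₁=M₀(3b²-L²)/(6L)=-10 = ((-9)·12²/(2·20)-(-9)·(12-(20/3))+(-10))/100000 = 7/125000 rad
Load 3 — point force P=13 kN at a=40/3 m (b=L-a=20/3):
  θ_3 = -Pb(L²-b²-3x²)/(6LEI)  [x≤a] = -13·(20/3)·(20²-(20/3)²-3·12²)/(6·20·100000) = 559/1012500 rad
Superposition: θ = Σ θ_i = 22861/10125000 rad ≈ 0.002258 rad

θ(12) = 22861/10125000 rad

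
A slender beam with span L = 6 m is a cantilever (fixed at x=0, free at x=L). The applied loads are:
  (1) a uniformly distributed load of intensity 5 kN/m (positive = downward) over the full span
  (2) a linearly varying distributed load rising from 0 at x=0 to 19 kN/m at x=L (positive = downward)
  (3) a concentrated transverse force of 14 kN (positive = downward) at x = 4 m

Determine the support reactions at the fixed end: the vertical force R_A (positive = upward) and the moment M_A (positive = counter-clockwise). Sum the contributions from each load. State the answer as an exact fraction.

R_A = 101 kN, M_A = 374 kN·m

Load 1 — uniform load w=5 kN/m over full span:
  R_A = wL = 5·6 = 30 kN
  M_A = wL²/2 = 5·6²/2 = 90 kN·m
Load 2 — triangular load w₀=19 kN/m (0→w₀ over full span):
  R_A = w₀L/2 = 19·6/2 = 57 kN
  M_A = w₀L²/3 = 19·6²/3 = 228 kN·m
Load 3 — point force P=14 kN at a=4 m (b=L-a=2):
  R_A = P = 14 kN
  M_A = Pa = 14·4 = 56 kN·m
Superposition: R_A = 101 kN, M_A = 374 kN·m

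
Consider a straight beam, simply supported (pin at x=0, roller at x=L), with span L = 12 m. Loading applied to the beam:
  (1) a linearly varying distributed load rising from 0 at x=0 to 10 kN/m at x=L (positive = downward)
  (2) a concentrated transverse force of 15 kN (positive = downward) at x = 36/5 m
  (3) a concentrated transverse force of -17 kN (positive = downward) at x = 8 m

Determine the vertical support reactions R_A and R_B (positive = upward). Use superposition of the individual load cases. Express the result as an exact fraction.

R_A = 61/3 kN, R_B = 113/3 kN

Load 1 — triangular load w₀=10 kN/m (0→w₀ over full span):
  R_A = w₀L/6 = 10·12/6 = 20 kN
  R_B = w₀L/3 = 10·12/3 = 40 kN
Load 2 — point force P=15 kN at a=36/5 m (b=L-a=24/5):
  R_A = Pb/L = 15·(24/5)/12 = 6 kN
  R_B = Pa/L = 15·(36/5)/12 = 9 kN
Load 3 — point force P=-17 kN at a=8 m (b=L-a=4):
  R_A = Pb/L = (-17)·4/12 = -17/3 kN
  R_B = Pa/L = (-17)·8/12 = -34/3 kN
Superposition: R_A = 61/3 kN, R_B = 113/3 kN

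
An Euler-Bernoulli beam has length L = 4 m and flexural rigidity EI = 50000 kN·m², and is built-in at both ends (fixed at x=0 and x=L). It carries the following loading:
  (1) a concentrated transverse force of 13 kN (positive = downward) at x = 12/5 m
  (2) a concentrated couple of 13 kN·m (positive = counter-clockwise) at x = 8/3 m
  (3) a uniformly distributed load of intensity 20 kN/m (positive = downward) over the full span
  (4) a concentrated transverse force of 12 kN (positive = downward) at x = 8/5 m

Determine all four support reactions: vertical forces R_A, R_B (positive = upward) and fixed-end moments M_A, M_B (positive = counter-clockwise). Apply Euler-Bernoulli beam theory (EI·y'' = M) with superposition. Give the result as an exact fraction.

Load 1 — point force P=13 kN at a=12/5 m (b=L-a=8/5):
  R_A = Pb²(3a+b)/L³ = 13·(8/5)²·(3·(12/5)+(8/5))/4³ = 572/125 kN
  M_A = Pab²/L² = 13·(12/5)·(8/5)²/4² = 624/125 kN·m
  R_B = Pa²(a+3b)/L³ = 13·(12/5)²·((12/5)+3·(8/5))/4³ = 1053/125 kN
  M_B = -Pa²b/L² = -13·(12/5)²·(8/5)/4² = -936/125 kN·m
Load 2 — applied couple M₀=13 kN·m at a=8/3 m (b=L-a=4/3):
  R_A = 6M₀ab/L³ = 6·13·(8/3)·(4/3)/4³ = 13/3 kN
  M_A = M₀b(2a-b)/L² = 13·(4/3)·(2·(8/3)-(4/3))/4² = 13/3 kN·m
  R_B = -6M₀ab/L³ = -6·13·(8/3)·(4/3)/4³ = -13/3 kN
  M_B = M₀a(2b-a)/L² = 13·(8/3)·(2·(4/3)-(8/3))/4² = 0 kN·m
Load 3 — uniform load w=20 kN/m over full span:
  R_A = wL/2 = 20·4/2 = 40 kN
  M_A = wL²/12 = 20·4²/12 = 80/3 kN·m
  R_B = wL/2 = 20·4/2 = 40 kN
  M_B = -wL²/12 = -20·4²/12 = -80/3 kN·m
Load 4 — point force P=12 kN at a=8/5 m (b=L-a=12/5):
  R_A = Pb²(3a+b)/L³ = 12·(12/5)²·(3·(8/5)+(12/5))/4³ = 972/125 kN
  M_A = Pab²/L² = 12·(8/5)·(12/5)²/4² = 864/125 kN·m
  R_B = Pa²(a+3b)/L³ = 12·(8/5)²·((8/5)+3·(12/5))/4³ = 528/125 kN
  M_B = -Pa²b/L² = -12·(8/5)²·(12/5)/4² = -576/125 kN·m
Superposition: R_A = 21257/375 kN, M_A = 5363/125 kN·m, R_B = 18118/375 kN, M_B = -14536/375 kN·m

R_A = 21257/375 kN, M_A = 5363/125 kN·m, R_B = 18118/375 kN, M_B = -14536/375 kN·m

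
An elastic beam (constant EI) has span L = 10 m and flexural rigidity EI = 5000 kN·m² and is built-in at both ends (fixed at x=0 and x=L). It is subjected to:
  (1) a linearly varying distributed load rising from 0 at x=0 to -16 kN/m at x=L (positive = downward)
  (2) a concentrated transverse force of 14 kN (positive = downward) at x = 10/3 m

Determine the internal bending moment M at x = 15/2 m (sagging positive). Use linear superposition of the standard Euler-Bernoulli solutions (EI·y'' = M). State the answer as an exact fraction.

M(15/2) = -835/54 kN·m

Load 1 — triangular load w₀=-16 kN/m (0→w₀ over full span):
  M_1 = 3w₀Lx/20 - w₀L²/30 - w₀x³/(6L) = 3·(-16)·10·(15/2)/20 - (-16)·10²/30 - (-16)·(15/2)³/(6·10) = -85/6 kN·m
Load 2 — point force P=14 kN at a=10/3 m (b=L-a=20/3):
  M_2 = Pa²(a+3b)(L-x)/L³ - Pa²b/L²  [x>a] = 14·(10/3)²·((10/3)+3·(20/3))·(10-(15/2))/10³ - 14·(10/3)²·(20/3)/10² = -35/27 kN·m
Superposition: M = Σ M_i = -835/54 kN·m ≈ -15.462963 kN·m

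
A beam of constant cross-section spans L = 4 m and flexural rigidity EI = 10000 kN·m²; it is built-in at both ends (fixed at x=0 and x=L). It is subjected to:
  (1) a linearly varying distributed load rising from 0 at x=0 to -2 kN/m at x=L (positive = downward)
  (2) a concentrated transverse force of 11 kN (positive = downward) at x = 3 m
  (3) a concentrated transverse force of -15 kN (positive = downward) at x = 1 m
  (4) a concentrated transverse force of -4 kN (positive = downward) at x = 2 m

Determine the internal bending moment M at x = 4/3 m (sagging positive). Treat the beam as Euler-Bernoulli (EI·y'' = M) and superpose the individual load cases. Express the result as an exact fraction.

M(4/3) = -13643/3240 kN·m

Load 1 — triangular load w₀=-2 kN/m (0→w₀ over full span):
  M_1 = 3w₀Lx/20 - w₀L²/30 - w₀x³/(6L) = 3·(-2)·4·(4/3)/20 - (-2)·4²/30 - (-2)·(4/3)³/(6·4) = -136/405 kN·m
Load 2 — point force P=11 kN at a=3 m (b=L-a=1):
  M_2 = Pb²(3a+b)x/L³ - Pab²/L²  [x≤a] = 11·1²·(3·3+1)·(4/3)/4³ - 11·3·1²/4² = 11/48 kN·m
Load 3 — point force P=-15 kN at a=1 m (b=L-a=3):
  M_3 = Pa²(a+3b)(L-x)/L³ - Pa²b/L²  [x>a] = (-15)·1²·(1+3·3)·(4-(4/3))/4³ - (-15)·1²·3/4² = -55/16 kN·m
Load 4 — point force P=-4 kN at a=2 m (b=L-a=2):
  M_4 = Pb²(3a+b)x/L³ - Pab²/L²  [x≤a] = (-4)·2²·(3·2+2)·(4/3)/4³ - (-4)·2·2²/4² = -2/3 kN·m
Superposition: M = Σ M_i = -13643/3240 kN·m ≈ -4.210802 kN·m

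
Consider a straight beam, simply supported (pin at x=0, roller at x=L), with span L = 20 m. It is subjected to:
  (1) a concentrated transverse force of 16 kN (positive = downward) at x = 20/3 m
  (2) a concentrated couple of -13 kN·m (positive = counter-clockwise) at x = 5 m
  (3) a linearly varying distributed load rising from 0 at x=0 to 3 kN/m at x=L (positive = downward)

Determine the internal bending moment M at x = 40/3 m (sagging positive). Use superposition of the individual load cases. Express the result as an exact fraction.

M(40/3) = 3077/27 kN·m

Load 1 — point force P=16 kN at a=20/3 m (b=L-a=40/3):
  M_1 = Pa(L-x)/L  [x>a] = 16·(20/3)·(20-(40/3))/20 = 320/9 kN·m
Load 2 — applied couple M₀=-13 kN·m at a=5 m (b=L-a=15):
  M_2 = M₀x/L - M₀  [x>a] = (-13)·(40/3)/20 - (-13) = 13/3 kN·m
Load 3 — triangular load w₀=3 kN/m (0→w₀ over full span):
  M_3 = w₀Lx/6 - w₀x³/(6L) = 3·20·(40/3)/6 - 3·(40/3)³/(6·20) = 2000/27 kN·m
Superposition: M = Σ M_i = 3077/27 kN·m ≈ 113.962963 kN·m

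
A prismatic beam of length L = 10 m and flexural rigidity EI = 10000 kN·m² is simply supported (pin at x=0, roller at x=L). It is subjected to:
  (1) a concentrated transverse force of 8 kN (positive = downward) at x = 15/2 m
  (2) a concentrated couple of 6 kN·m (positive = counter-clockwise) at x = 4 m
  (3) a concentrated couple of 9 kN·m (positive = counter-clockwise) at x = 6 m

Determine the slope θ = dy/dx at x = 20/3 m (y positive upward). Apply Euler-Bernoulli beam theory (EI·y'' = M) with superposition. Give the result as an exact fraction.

Load 1 — point force P=8 kN at a=15/2 m (b=L-a=5/2):
  θ_1 = -Pb(L²-b²-3x²)/(6LEI)  [x≤a] = -8·(5/2)·(10²-(5/2)²-3·(20/3)²)/(6·10·10000) = 19/14400 rad
Load 2 — applied couple M₀=6 kN·m at a=4 m (b=L-a=6):
  θ_2 = (M₀x²/(2L)-M₀(x-a)+C₁)/EI  [x>a] with C₁=M₀(3b²-L²)/(6L)=4/5 = (6·(20/3)²/(2·10)-6·((20/3)-4)+(4/5))/10000 = -7/37500 rad
Load 3 — applied couple M₀=9 kN·m at a=6 m (b=L-a=4):
  θ_3 = (M₀x²/(2L)-M₀(x-a)+C₁)/EI  [x>a] with C₁=M₀(3b²-L²)/(6L)=-39/5 = (9·(20/3)²/(2·10)-9·((20/3)-6)+(-39/5))/10000 = 31/50000 rad
Superposition: θ = Σ θ_i = 631/360000 rad ≈ 0.001753 rad

θ(20/3) = 631/360000 rad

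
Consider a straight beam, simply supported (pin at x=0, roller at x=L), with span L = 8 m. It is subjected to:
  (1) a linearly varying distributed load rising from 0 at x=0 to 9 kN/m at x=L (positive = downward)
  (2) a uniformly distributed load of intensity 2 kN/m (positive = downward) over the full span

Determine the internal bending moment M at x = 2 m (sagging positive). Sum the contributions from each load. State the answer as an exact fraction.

M(2) = 69/2 kN·m

Load 1 — triangular load w₀=9 kN/m (0→w₀ over full span):
  M_1 = w₀Lx/6 - w₀x³/(6L) = 9·8·2/6 - 9·2³/(6·8) = 45/2 kN·m
Load 2 — uniform load w=2 kN/m over full span:
  M_2 = wx(L-x)/2 = 2·2·(8-2)/2 = 12 kN·m
Superposition: M = Σ M_i = 69/2 kN·m ≈ 34.500000 kN·m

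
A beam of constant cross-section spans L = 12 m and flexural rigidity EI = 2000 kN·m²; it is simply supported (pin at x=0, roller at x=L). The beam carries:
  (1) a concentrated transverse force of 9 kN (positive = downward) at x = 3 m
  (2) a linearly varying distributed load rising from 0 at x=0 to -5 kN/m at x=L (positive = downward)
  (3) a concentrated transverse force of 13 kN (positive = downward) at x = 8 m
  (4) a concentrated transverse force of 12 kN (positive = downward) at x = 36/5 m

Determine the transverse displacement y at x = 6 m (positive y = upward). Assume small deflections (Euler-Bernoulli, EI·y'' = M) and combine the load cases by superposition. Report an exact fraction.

Load 1 — point force P=9 kN at a=3 m (b=L-a=9):
  y_1 = -Pa(L-x)(2Lx-a²-x²)/(6LEI)  [x>a] = -9·3·(12-6)·(2·12·6-3²-6²)/(6·12·2000) = -891/8000 m
Load 2 — triangular load w₀=-5 kN/m (0→w₀ over full span):
  y_2 = -w₀x(7L⁴-10L²x²+3x⁴)/(360LEI) = -(-5)·6·(7·12⁴-10·12²·6²+3·6⁴)/(360·12·2000) = 27/80 m
Load 3 — point force P=13 kN at a=8 m (b=L-a=4):
  y_3 = -Pbx(L²-b²-x²)/(6LEI)  [x≤a] = -13·4·6·(12²-4²-6²)/(6·12·2000) = -299/1500 m
Load 4 — point force P=12 kN at a=36/5 m (b=L-a=24/5):
  y_4 = -Pbx(L²-b²-x²)/(6LEI)  [x≤a] = -12·(24/5)·6·(12²-(24/5)²-6²)/(6·12·2000) = -3186/15625 m
Superposition: y = Σ y_i = -531337/3000000 m ≈ -0.177112 m

y(6) = -531337/3000000 m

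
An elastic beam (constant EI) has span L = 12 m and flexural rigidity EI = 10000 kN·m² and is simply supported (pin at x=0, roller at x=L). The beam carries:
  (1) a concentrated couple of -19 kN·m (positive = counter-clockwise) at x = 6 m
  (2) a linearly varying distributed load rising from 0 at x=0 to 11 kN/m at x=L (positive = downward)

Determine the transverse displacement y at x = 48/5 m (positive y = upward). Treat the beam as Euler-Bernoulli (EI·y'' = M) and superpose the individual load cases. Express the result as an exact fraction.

y(48/5) = -7391673/78125000 m

Load 1 — applied couple M₀=-19 kN·m at a=6 m (b=L-a=6):
  y_1 = (M₀x³/(6L)-M₀(x-a)²/2+C₁x)/EI  [x>a] with C₁=M₀(3b²-L²)/(6L)=19/2 = ((-19)·(48/5)³/(6·12)-(-19)·((48/5)-6)²/2+(19/2)·(48/5))/10000 = -1197/625000 m
Load 2 — triangular load w₀=11 kN/m (0→w₀ over full span):
  y_2 = -w₀x(7L⁴-10L²x²+3x⁴)/(360LEI) = -11·(48/5)·(7·12⁴-10·12²·(48/5)²+3·(48/5)⁴)/(360·12·10000) = -905256/9765625 m
Superposition: y = Σ y_i = -7391673/78125000 m ≈ -0.094613 m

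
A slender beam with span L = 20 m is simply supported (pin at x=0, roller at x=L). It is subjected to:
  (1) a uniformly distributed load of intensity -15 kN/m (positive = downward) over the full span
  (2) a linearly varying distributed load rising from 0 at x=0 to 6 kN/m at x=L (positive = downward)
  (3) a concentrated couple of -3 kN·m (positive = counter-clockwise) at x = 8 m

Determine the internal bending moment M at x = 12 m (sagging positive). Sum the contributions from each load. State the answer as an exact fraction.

M(12) = -2826/5 kN·m

Load 1 — uniform load w=-15 kN/m over full span:
  M_1 = wx(L-x)/2 = (-15)·12·(20-12)/2 = -720 kN·m
Load 2 — triangular load w₀=6 kN/m (0→w₀ over full span):
  M_2 = w₀Lx/6 - w₀x³/(6L) = 6·20·12/6 - 6·12³/(6·20) = 768/5 kN·m
Load 3 — applied couple M₀=-3 kN·m at a=8 m (b=L-a=12):
  M_3 = M₀x/L - M₀  [x>a] = (-3)·12/20 - (-3) = 6/5 kN·m
Superposition: M = Σ M_i = -2826/5 kN·m ≈ -565.200000 kN·m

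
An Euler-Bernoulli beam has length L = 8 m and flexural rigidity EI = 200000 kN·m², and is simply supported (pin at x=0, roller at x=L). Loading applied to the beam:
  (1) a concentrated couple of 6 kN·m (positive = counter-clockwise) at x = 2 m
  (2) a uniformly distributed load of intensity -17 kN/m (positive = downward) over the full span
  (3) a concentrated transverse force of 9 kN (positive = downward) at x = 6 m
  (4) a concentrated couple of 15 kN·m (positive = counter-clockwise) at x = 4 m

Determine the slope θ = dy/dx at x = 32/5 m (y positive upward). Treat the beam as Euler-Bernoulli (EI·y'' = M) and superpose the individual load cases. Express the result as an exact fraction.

θ(32/5) = -2129/1562500 rad

Load 1 — applied couple M₀=6 kN·m at a=2 m (b=L-a=6):
  θ_1 = (M₀x²/(2L)-M₀(x-a)+C₁)/EI  [x>a] with C₁=M₀(3b²-L²)/(6L)=11/2 = (6·(32/5)²/(2·8)-6·((32/5)-2)+(11/2))/200000 = -277/10000000 rad
Load 2 — uniform load w=-17 kN/m over full span:
  θ_2 = -w(L³-6Lx²+4x³)/(24EI) = -(-17)·(8³-6·8·(32/5)²+4·(32/5)³)/(24·200000) = -561/390625 rad
Load 3 — point force P=9 kN at a=6 m (b=L-a=2):
  θ_3 = -Pa(2L²-6Lx+3x²+a²)/(6LEI)  [x>a] = -9·6·(2·8²-6·8·(32/5)+3·(32/5)²+6²)/(6·8·200000) = 1143/10000000 rad
Load 4 — applied couple M₀=15 kN·m at a=4 m (b=L-a=4):
  θ_4 = (M₀x²/(2L)-M₀(x-a)+C₁)/EI  [x>a] with C₁=M₀(3b²-L²)/(6L)=-5 = (15·(32/5)²/(2·8)-15·((32/5)-4)+(-5))/200000 = -13/1000000 rad
Superposition: θ = Σ θ_i = -2129/1562500 rad ≈ -0.001363 rad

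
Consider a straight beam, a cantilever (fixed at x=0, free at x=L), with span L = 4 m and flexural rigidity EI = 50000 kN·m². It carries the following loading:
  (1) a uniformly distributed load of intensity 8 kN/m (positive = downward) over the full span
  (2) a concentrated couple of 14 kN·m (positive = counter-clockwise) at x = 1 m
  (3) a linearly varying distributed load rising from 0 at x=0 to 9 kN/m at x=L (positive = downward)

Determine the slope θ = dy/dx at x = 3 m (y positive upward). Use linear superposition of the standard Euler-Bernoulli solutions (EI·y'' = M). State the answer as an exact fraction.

Load 1 — uniform load w=8 kN/m over full span:
  θ_1 = -wx(x²-3Lx+3L²)/(6EI) = -8·3·(3²-3·4·3+3·4²)/(6·50000) = -21/12500 rad
Load 2 — applied couple M₀=14 kN·m at a=1 m (b=L-a=3):
  θ_2 = M₀a/EI  [x>a] = 14·1/50000 = 7/25000 rad
Load 3 — triangular load w₀=9 kN/m (0→w₀ over full span):
  θ_3 = (w₀Lx²/4-w₀L²x/3-w₀x⁴/(24L))/EI = (9·4·3²/4-9·4²·3/3-9·3⁴/(24·4))/50000 = -2259/1600000 rad
Superposition: θ = Σ θ_i = -4499/1600000 rad ≈ -0.002812 rad

θ(3) = -4499/1600000 rad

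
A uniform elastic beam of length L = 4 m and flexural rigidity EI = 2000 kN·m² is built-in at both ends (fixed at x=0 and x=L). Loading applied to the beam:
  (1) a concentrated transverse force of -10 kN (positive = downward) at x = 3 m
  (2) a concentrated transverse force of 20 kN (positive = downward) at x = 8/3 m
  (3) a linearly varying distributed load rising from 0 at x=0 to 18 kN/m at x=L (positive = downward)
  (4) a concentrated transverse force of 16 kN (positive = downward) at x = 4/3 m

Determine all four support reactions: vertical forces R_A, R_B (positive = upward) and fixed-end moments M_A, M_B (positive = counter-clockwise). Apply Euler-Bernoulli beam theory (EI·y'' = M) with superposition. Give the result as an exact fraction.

R_A = 56753/2160 kN, M_A = 24983/1080 kN·m, R_B = 77167/2160 kN, M_B = -27397/1080 kN·m

Load 1 — point force P=-10 kN at a=3 m (b=L-a=1):
  R_A = Pb²(3a+b)/L³ = (-10)·1²·(3·3+1)/4³ = -25/16 kN
  M_A = Pab²/L² = (-10)·3·1²/4² = -15/8 kN·m
  R_B = Pa²(a+3b)/L³ = (-10)·3²·(3+3·1)/4³ = -135/16 kN
  M_B = -Pa²b/L² = -(-10)·3²·1/4² = 45/8 kN·m
Load 2 — point force P=20 kN at a=8/3 m (b=L-a=4/3):
  R_A = Pb²(3a+b)/L³ = 20·(4/3)²·(3·(8/3)+(4/3))/4³ = 140/27 kN
  M_A = Pab²/L² = 20·(8/3)·(4/3)²/4² = 160/27 kN·m
  R_B = Pa²(a+3b)/L³ = 20·(8/3)²·((8/3)+3·(4/3))/4³ = 400/27 kN
  M_B = -Pa²b/L² = -20·(8/3)²·(4/3)/4² = -320/27 kN·m
Load 3 — triangular load w₀=18 kN/m (0→w₀ over full span):
  R_A = 3w₀L/20 = 3·18·4/20 = 54/5 kN
  M_A = w₀L²/30 = 18·4²/30 = 48/5 kN·m
  R_B = 7w₀L/20 = 7·18·4/20 = 126/5 kN
  M_B = -w₀L²/20 = -18·4²/20 = -72/5 kN·m
Load 4 — point force P=16 kN at a=4/3 m (b=L-a=8/3):
  R_A = Pb²(3a+b)/L³ = 16·(8/3)²·(3·(4/3)+(8/3))/4³ = 320/27 kN
  M_A = Pab²/L² = 16·(4/3)·(8/3)²/4² = 256/27 kN·m
  R_B = Pa²(a+3b)/L³ = 16·(4/3)²·((4/3)+3·(8/3))/4³ = 112/27 kN
  M_B = -Pa²b/L² = -16·(4/3)²·(8/3)/4² = -128/27 kN·m
Superposition: R_A = 56753/2160 kN, M_A = 24983/1080 kN·m, R_B = 77167/2160 kN, M_B = -27397/1080 kN·m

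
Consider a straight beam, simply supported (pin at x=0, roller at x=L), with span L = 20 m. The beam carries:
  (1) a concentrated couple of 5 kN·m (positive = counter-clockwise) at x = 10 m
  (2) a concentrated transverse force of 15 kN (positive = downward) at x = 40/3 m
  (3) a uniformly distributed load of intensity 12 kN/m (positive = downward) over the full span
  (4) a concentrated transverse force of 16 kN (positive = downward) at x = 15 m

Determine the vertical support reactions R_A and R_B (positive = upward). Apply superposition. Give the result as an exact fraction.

Load 1 — applied couple M₀=5 kN·m at a=10 m (b=L-a=10):
  R_A = M₀/L = 5/20 = 1/4 kN
  R_B = -M₀/L = -5/20 = -1/4 kN
Load 2 — point force P=15 kN at a=40/3 m (b=L-a=20/3):
  R_A = Pb/L = 15·(20/3)/20 = 5 kN
  R_B = Pa/L = 15·(40/3)/20 = 10 kN
Load 3 — uniform load w=12 kN/m over full span:
  R_A = wL/2 = 12·20/2 = 120 kN
  R_B = wL/2 = 12·20/2 = 120 kN
Load 4 — point force P=16 kN at a=15 m (b=L-a=5):
  R_A = Pb/L = 16·5/20 = 4 kN
  R_B = Pa/L = 16·15/20 = 12 kN
Superposition: R_A = 517/4 kN, R_B = 567/4 kN

R_A = 517/4 kN, R_B = 567/4 kN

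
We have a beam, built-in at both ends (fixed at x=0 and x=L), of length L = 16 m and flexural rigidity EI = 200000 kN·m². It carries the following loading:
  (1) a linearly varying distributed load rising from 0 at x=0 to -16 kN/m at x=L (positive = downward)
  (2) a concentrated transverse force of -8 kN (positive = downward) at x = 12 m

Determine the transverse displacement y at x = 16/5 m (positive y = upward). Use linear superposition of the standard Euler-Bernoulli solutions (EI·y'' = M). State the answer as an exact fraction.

y(16/5) = 377948/146484375 m

Load 1 — triangular load w₀=-16 kN/m (0→w₀ over full span):
  y_1 = -w₀x²(L-x)²(x+2L)/(120LEI) = -(-16)·(16/5)²·(16-(16/5))²·((16/5)+2·16)/(120·16·200000) = 360448/146484375 m
Load 2 — point force P=-8 kN at a=12 m (b=L-a=4):
  y_2 = -Pb²x²(3aL-(3a+b)x)/(6L³EI)  [x≤a] = -(-8)·4²·(16/5)²·(3·12·16-(3·12+4)·(16/5))/(6·16³·200000) = 28/234375 m
Superposition: y = Σ y_i = 377948/146484375 m ≈ 0.002580 m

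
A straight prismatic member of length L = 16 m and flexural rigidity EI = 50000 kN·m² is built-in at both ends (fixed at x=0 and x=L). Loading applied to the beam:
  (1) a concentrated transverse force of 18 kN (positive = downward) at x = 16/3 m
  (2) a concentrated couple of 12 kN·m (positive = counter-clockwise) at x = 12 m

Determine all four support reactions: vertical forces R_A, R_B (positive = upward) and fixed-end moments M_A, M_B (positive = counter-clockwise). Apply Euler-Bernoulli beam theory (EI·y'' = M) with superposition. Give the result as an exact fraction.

R_A = 1361/96 kN, M_A = 557/12 kN·m, R_B = 367/96 kN, M_B = -283/12 kN·m

Load 1 — point force P=18 kN at a=16/3 m (b=L-a=32/3):
  R_A = Pb²(3a+b)/L³ = 18·(32/3)²·(3·(16/3)+(32/3))/16³ = 40/3 kN
  M_A = Pab²/L² = 18·(16/3)·(32/3)²/16² = 128/3 kN·m
  R_B = Pa²(a+3b)/L³ = 18·(16/3)²·((16/3)+3·(32/3))/16³ = 14/3 kN
  M_B = -Pa²b/L² = -18·(16/3)²·(32/3)/16² = -64/3 kN·m
Load 2 — applied couple M₀=12 kN·m at a=12 m (b=L-a=4):
  R_A = 6M₀ab/L³ = 6·12·12·4/16³ = 27/32 kN
  M_A = M₀b(2a-b)/L² = 12·4·(2·12-4)/16² = 15/4 kN·m
  R_B = -6M₀ab/L³ = -6·12·12·4/16³ = -27/32 kN
  M_B = M₀a(2b-a)/L² = 12·12·(2·4-12)/16² = -9/4 kN·m
Superposition: R_A = 1361/96 kN, M_A = 557/12 kN·m, R_B = 367/96 kN, M_B = -283/12 kN·m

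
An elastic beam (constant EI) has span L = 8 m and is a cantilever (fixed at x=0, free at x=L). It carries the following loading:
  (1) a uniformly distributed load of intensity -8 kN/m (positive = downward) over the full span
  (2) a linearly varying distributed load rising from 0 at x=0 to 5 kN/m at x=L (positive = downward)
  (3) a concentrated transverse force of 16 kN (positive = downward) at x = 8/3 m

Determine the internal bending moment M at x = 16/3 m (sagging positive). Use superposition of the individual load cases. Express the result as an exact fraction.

M(16/3) = 1024/81 kN·m

Load 1 — uniform load w=-8 kN/m over full span:
  M_1 = -w(L-x)²/2 = -(-8)·(8-(16/3))²/2 = 256/9 kN·m
Load 2 — triangular load w₀=5 kN/m (0→w₀ over full span):
  M_2 = w₀Lx/2 - w₀L²/3 - w₀x³/(6L) = 5·8·(16/3)/2 - 5·8²/3 - 5·(16/3)³/(6·8) = -1280/81 kN·m
Load 3 — point force P=16 kN at a=8/3 m (b=L-a=16/3):
  M_3 = 0  [x>a] = 0 kN·m
Superposition: M = Σ M_i = 1024/81 kN·m ≈ 12.641975 kN·m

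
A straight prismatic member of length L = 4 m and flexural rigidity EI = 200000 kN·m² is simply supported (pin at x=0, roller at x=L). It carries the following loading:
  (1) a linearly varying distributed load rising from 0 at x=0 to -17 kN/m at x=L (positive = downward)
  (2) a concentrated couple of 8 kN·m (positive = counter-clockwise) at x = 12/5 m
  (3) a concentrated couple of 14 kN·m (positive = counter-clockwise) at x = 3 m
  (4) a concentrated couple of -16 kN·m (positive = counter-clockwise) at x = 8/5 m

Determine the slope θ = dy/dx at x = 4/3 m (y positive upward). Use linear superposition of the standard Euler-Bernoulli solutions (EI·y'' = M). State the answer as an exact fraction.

Load 1 — triangular load w₀=-17 kN/m (0→w₀ over full span):
  θ_1 = -w₀(7L⁴-30L²x²+15x⁴)/(360LEI) = -(-17)·(7·4⁴-30·4²·(4/3)²+15·(4/3)⁴)/(360·4·200000) = 221/3796875 rad
Load 2 — applied couple M₀=8 kN·m at a=12/5 m (b=L-a=8/5):
  θ_2 = (M₀x²/(2L)+C₁)/EI  [x≤a] with C₁=M₀(3b²-L²)/(6L)=-208/75 = (8·(4/3)²/(2·4)+(-208/75))/200000 = -7/1406250 rad
Load 3 — applied couple M₀=14 kN·m at a=3 m (b=L-a=1):
  θ_3 = (M₀x²/(2L)+C₁)/EI  [x≤a] with C₁=M₀(3b²-L²)/(6L)=-91/12 = (14·(4/3)²/(2·4)+(-91/12))/200000 = -161/7200000 rad
Load 4 — applied couple M₀=-16 kN·m at a=8/5 m (b=L-a=12/5):
  θ_4 = (M₀x²/(2L)+C₁)/EI  [x≤a] with C₁=M₀(3b²-L²)/(6L)=-64/75 = ((-16)·(4/3)²/(2·4)+(-64/75))/200000 = -31/1406250 rad
Superposition: θ = Σ θ_i = 42877/4860000000 rad ≈ 0.000009 rad

θ(4/3) = 42877/4860000000 rad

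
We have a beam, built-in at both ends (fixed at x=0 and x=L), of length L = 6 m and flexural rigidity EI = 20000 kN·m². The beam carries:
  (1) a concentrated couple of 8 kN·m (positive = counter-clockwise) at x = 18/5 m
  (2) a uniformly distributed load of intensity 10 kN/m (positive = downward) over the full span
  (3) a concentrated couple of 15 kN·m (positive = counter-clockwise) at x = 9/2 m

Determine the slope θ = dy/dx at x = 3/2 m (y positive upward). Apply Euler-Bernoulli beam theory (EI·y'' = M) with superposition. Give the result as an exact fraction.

θ(3/2) = -71751/64000000 rad

Load 1 — applied couple M₀=8 kN·m at a=18/5 m (b=L-a=12/5):
  θ_1 = (R_Ax²/2 - M_Ax)/EI  [x≤a] with R_A=48/25, M_A=64/25 = ((48/25)·(3/2)²/2 - (64/25)·(3/2))/20000 = -21/250000 rad
Load 2 — uniform load w=10 kN/m over full span:
  θ_2 = -wx(L-x)(L-2x)/(12EI) = -10·(3/2)·(6-(3/2))·(6-2·(3/2))/(12·20000) = -27/32000 rad
Load 3 — applied couple M₀=15 kN·m at a=9/2 m (b=L-a=3/2):
  θ_3 = (R_Ax²/2 - M_Ax)/EI  [x≤a] with R_A=45/16, M_A=75/16 = ((45/16)·(3/2)²/2 - (75/16)·(3/2))/20000 = -99/512000 rad
Superposition: θ = Σ θ_i = -71751/64000000 rad ≈ -0.001121 rad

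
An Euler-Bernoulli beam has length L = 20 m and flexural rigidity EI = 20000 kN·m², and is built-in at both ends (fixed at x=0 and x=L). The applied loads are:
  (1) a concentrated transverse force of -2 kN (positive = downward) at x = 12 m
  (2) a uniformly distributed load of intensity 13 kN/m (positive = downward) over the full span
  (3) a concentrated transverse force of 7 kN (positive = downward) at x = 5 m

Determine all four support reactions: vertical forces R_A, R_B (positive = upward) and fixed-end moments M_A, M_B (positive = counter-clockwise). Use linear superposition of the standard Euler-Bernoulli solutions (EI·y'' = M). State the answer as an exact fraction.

R_A = 540809/4000 kN, M_A = 539017/1200 kN·m, R_B = 519191/4000 kN, M_B = -520963/1200 kN·m

Load 1 — point force P=-2 kN at a=12 m (b=L-a=8):
  R_A = Pb²(3a+b)/L³ = (-2)·8²·(3·12+8)/20³ = -88/125 kN
  M_A = Pab²/L² = (-2)·12·8²/20² = -96/25 kN·m
  R_B = Pa²(a+3b)/L³ = (-2)·12²·(12+3·8)/20³ = -162/125 kN
  M_B = -Pa²b/L² = -(-2)·12²·8/20² = 144/25 kN·m
Load 2 — uniform load w=13 kN/m over full span:
  R_A = wL/2 = 13·20/2 = 130 kN
  M_A = wL²/12 = 13·20²/12 = 1300/3 kN·m
  R_B = wL/2 = 13·20/2 = 130 kN
  M_B = -wL²/12 = -13·20²/12 = -1300/3 kN·m
Load 3 — point force P=7 kN at a=5 m (b=L-a=15):
  R_A = Pb²(3a+b)/L³ = 7·15²·(3·5+15)/20³ = 189/32 kN
  M_A = Pab²/L² = 7·5·15²/20² = 315/16 kN·m
  R_B = Pa²(a+3b)/L³ = 7·5²·(5+3·15)/20³ = 35/32 kN
  M_B = -Pa²b/L² = -7·5²·15/20² = -105/16 kN·m
Superposition: R_A = 540809/4000 kN, M_A = 539017/1200 kN·m, R_B = 519191/4000 kN, M_B = -520963/1200 kN·m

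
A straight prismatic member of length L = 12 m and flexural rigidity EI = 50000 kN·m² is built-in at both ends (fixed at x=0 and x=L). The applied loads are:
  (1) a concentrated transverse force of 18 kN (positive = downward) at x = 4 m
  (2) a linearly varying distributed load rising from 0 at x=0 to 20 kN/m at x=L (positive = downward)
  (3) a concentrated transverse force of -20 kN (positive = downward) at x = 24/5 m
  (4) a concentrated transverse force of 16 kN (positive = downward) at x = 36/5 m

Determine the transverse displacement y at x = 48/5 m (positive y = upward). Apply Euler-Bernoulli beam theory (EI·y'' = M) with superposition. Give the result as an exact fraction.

y(48/5) = -281892/48828125 m

Load 1 — point force P=18 kN at a=4 m (b=L-a=8):
  y_1 = -Pa²(L-x)²(3bL-(3b+a)(L-x))/(6L³EI)  [x>a] = -18·4²·(12-(48/5))²·(3·8·12-(3·8+4)·(12-(48/5)))/(6·12³·50000) = -276/390625 m
Load 2 — triangular load w₀=20 kN/m (0→w₀ over full span):
  y_2 = -w₀x²(L-x)²(x+2L)/(120LEI) = -20·(48/5)²·(12-(48/5))²·((48/5)+2·12)/(120·12·50000) = -48384/9765625 m
Load 3 — point force P=-20 kN at a=24/5 m (b=L-a=36/5):
  y_3 = -Pa²(L-x)²(3bL-(3b+a)(L-x))/(6L³EI)  [x>a] = -(-20)·(24/5)²·(12-(48/5))²·(3·(36/5)·12-(3·(36/5)+(24/5))·(12-(48/5)))/(6·12³·50000) = 9792/9765625 m
Load 4 — point force P=16 kN at a=36/5 m (b=L-a=24/5):
  y_4 = -Pa²(L-x)²(3bL-(3b+a)(L-x))/(6L³EI)  [x>a] = -16·(36/5)²·(12-(48/5))²·(3·(24/5)·12-(3·(24/5)+(36/5))·(12-(48/5)))/(6·12³·50000) = -54432/48828125 m
Superposition: y = Σ y_i = -281892/48828125 m ≈ -0.005773 m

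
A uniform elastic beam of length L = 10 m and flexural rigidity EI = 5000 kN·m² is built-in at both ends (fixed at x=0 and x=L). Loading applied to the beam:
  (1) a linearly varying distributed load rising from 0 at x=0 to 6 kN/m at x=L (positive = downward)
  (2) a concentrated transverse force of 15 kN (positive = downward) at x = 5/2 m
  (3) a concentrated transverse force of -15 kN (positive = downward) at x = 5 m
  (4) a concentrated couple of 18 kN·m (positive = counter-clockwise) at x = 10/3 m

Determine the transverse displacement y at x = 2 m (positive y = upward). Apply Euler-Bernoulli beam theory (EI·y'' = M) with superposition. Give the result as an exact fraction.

y(2) = -9109/2000000 m

Load 1 — triangular load w₀=6 kN/m (0→w₀ over full span):
  y_1 = -w₀x²(L-x)²(x+2L)/(120LEI) = -6·2²·(10-2)²·(2+2·10)/(120·10·5000) = -88/15625 m
Load 2 — point force P=15 kN at a=5/2 m (b=L-a=15/2):
  y_2 = -Pb²x²(3aL-(3a+b)x)/(6L³EI)  [x≤a] = -15·(15/2)²·2²·(3·(5/2)·10-(3·(5/2)+(15/2))·2)/(6·10³·5000) = -81/16000 m
Load 3 — point force P=-15 kN at a=5 m (b=L-a=5):
  y_3 = -Pb²x²(3aL-(3a+b)x)/(6L³EI)  [x≤a] = -(-15)·5²·2²·(3·5·10-(3·5+5)·2)/(6·10³·5000) = 11/2000 m
Load 4 — applied couple M₀=18 kN·m at a=10/3 m (b=L-a=20/3):
  y_4 = (R_Ax³/6 - M_Ax²/2)/EI  [x≤a] with R_A=12/5, M_A=0 = ((12/5)·2³/6 - 0·2²/2)/5000 = 2/3125 m
Superposition: y = Σ y_i = -9109/2000000 m ≈ -0.004555 m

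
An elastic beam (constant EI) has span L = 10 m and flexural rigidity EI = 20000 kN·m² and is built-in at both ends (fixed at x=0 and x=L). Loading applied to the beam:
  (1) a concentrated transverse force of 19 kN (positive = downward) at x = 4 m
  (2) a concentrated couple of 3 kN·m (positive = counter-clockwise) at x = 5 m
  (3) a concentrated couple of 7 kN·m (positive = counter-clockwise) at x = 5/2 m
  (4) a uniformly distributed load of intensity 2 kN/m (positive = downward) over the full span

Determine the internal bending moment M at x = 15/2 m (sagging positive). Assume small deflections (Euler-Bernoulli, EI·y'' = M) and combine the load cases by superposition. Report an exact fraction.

M(15/2) = 977/2400 kN·m

Load 1 — point force P=19 kN at a=4 m (b=L-a=6):
  M_1 = Pa²(a+3b)(L-x)/L³ - Pa²b/L²  [x>a] = 19·4²·(4+3·6)·(10-(15/2))/10³ - 19·4²·6/10² = -38/25 kN·m
Load 2 — applied couple M₀=3 kN·m at a=5 m (b=L-a=5):
  M_2 = R_Ax - M_A - M₀  [x>a] with R_A=9/20, M_A=3/4 = (9/20)·(15/2) - (3/4) - 3 = -3/8 kN·m
Load 3 — applied couple M₀=7 kN·m at a=5/2 m (b=L-a=15/2):
  M_3 = R_Ax - M_A - M₀  [x>a] with R_A=63/80, M_A=-21/16 = (63/80)·(15/2) - (-21/16) - 7 = 7/32 kN·m
Load 4 — uniform load w=2 kN/m over full span:
  M_4 = wLx/2 - wL²/12 - wx²/2 = 2·10·(15/2)/2 - 2·10²/12 - 2·(15/2)²/2 = 25/12 kN·m
Superposition: M = Σ M_i = 977/2400 kN·m ≈ 0.407083 kN·m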